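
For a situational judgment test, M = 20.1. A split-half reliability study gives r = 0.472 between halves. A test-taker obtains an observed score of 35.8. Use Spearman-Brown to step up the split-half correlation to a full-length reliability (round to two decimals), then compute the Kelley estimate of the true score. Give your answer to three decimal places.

Spearman-Brown: ρ = 2r/(1 + r) = 2(0.472)/(1 + 0.472) = 0.9440/1.472 = 0.6413 → 0.64
Kelley's formula gives T̂ = 0.64·35.8 + 0.36·20.1 = 22.912 + 7.236 = 30.1480.

30.148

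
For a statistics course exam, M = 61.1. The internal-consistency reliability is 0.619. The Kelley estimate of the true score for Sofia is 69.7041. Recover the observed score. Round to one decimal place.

75.0

T̂ = ρX + (1 − ρ)μ  ⇒  X = (T̂ − (1 − ρ)μ) / ρ
X = (69.7041 − 0.381 × 61.1) / 0.619 = (69.7041 − 23.2791) / 0.619 = 46.4250 / 0.619 = 75.000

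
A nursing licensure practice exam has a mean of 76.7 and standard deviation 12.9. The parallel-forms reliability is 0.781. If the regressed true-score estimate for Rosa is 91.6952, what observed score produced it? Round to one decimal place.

95.9

T̂ = ρX + (1 − ρ)μ  ⇒  X = (T̂ − (1 − ρ)μ) / ρ
X = (91.6952 − 0.219 × 76.7) / 0.781 = (91.6952 − 16.7973) / 0.781 = 74.8979 / 0.781 = 95.900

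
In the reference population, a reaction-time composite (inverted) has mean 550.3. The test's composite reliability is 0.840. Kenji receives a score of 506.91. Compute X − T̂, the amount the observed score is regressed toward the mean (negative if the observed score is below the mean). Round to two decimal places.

T̂ = 0.840(506.91) + 0.160(550.3) = 425.80440 + 88.0480 = 513.8524 → 513.852
X − T̂ = 506.91 − 513.852 = -6.942 → -6.94

-6.94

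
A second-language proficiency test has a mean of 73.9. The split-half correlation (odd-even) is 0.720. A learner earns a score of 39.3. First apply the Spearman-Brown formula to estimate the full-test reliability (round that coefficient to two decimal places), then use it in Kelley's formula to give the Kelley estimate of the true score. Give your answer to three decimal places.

Spearman-Brown: ρ = 2r/(1 + r) = 2(0.720)/(1 + 0.720) = 1.4400/1.720 = 0.8372 → 0.84
T̂ = 0.84(39.3) + 0.16(73.9) = 33.012 + 11.824 = 44.8360 → 44.836

44.836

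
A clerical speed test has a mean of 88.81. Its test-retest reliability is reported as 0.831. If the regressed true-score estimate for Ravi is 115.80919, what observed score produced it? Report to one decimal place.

T̂ = ρX + (1 − ρ)μ  ⇒  X = (T̂ − (1 − ρ)μ) / ρ
X = (115.80919 − 0.169 × 88.81) / 0.831 = (115.80919 − 15.00889) / 0.831 = 100.80030 / 0.831 = 121.300

121.3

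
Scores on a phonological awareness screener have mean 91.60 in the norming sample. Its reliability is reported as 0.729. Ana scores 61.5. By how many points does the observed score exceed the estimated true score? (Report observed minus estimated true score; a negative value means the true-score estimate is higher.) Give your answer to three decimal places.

T̂ = ρX + (1 − ρ)μ
  = 0.729 × 61.5 + 0.271 × 91.60
  = 44.8335 + 24.82360
  = 69.65710
  ≈ 69.6571
X − T̂ = 61.5 − 69.6571 = -8.1571 → -8.157

-8.157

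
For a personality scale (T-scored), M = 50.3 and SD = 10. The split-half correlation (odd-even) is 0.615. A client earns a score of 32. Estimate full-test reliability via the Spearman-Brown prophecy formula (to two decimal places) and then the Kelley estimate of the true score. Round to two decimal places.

36.39

Spearman-Brown: ρ = 2r/(1 + r) = 2(0.615)/(1 + 0.615) = 1.2300/1.615 = 0.7616 → 0.76
T̂ = ρX + (1 − ρ)μ
  = 0.76 × 32 + 0.24 × 50.3
  = 24.32 + 12.072
  = 36.392
  ≈ 36.39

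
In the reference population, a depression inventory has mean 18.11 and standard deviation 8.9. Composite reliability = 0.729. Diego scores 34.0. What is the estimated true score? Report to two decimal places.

T̂ = 0.729(34.0) + 0.271(18.11) = 24.7860 + 4.90781 = 29.694 → 29.69

29.69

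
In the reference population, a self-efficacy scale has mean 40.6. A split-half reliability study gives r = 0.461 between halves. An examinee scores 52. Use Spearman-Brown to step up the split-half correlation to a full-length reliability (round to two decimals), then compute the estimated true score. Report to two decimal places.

Spearman-Brown: ρ = 2r/(1 + r) = 2(0.461)/(1 + 0.461) = 0.9220/1.461 = 0.6311 → 0.63
T̂ = 0.63(52) + 0.37(40.6) = 32.76 + 15.022 = 47.782 → 47.78

47.78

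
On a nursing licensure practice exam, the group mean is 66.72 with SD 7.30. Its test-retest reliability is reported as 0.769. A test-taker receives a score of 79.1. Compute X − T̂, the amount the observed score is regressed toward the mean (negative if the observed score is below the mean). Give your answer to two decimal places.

2.86

T̂ = ρX + (1 − ρ)μ
  = 0.769 × 79.1 + 0.231 × 66.72
  = 60.8279 + 15.41232
  = 76.2402
  ≈ 76.240
X − T̂ = 79.1 − 76.240 = 2.860 → 2.86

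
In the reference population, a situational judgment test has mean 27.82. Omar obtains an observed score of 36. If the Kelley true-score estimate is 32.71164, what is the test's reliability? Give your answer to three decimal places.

0.598

T̂ = ρX + (1 − ρ)μ  ⇒  T̂ − μ = ρ(X − μ)
ρ = (T̂ − μ)/(X − μ) = (32.71164 − 27.82) / (36 − 27.82) = 4.89164 / 8.18 = 0.59800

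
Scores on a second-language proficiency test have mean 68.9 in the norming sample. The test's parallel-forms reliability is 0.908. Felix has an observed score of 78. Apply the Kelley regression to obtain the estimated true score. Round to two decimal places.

Regress the observed score toward the mean by the unreliability: T̂ = 0.908·78 + 0.092·68.9 = 70.824 + 6.3388 = 77.163.

77.16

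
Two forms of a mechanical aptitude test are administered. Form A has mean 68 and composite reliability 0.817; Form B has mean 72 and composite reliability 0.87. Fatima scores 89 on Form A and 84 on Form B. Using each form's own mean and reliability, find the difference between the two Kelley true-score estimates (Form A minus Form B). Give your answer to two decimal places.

2.72

T̂_A = 0.817(89) + 0.183(68) = 85.1570
T̂_B = 0.87(84) + 0.13(72) = 82.4400
T̂_A − T̂_B = 2.7170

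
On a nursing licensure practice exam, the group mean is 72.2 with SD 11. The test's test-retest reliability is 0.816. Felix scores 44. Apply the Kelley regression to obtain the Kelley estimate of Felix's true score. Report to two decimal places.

T̂ = ρX + (1 − ρ)μ
  = 0.816 × 44 + 0.184 × 72.2
  = 35.904 + 13.2848
  = 49.189
  ≈ 49.19

49.19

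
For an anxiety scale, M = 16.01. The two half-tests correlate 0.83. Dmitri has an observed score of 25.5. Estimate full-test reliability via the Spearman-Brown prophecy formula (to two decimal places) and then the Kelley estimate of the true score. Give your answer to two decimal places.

Spearman-Brown: ρ = 2r/(1 + r) = 2(0.83)/(1 + 0.83) = 1.660/1.83 = 0.9071 → 0.91
T̂ = ρX + (1 − ρ)μ
  = 0.91 × 25.5 + 0.09 × 16.01
  = 23.205 + 1.4409
  = 24.646
  ≈ 24.65

24.65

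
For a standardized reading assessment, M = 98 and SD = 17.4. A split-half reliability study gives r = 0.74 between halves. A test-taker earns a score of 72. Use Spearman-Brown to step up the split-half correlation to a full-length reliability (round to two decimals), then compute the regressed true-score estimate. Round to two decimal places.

75.90

Spearman-Brown: ρ = 2r/(1 + r) = 2(0.74)/(1 + 0.74) = 1.480/1.74 = 0.8506 → 0.85
Regress the observed score toward the mean by the unreliability: T̂ = 0.85·72 + 0.15·98 = 61.20 + 14.70 = 75.900.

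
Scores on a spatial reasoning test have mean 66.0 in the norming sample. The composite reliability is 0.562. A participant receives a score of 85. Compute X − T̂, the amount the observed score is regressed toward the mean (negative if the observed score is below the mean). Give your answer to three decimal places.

Regress the observed score toward the mean by the unreliability: T̂ = 0.562·85 + 0.438·66.0 = 47.770 + 28.9080 = 76.67800.
X − T̂ = 85 − 76.6780 = 8.3220 → 8.322

8.322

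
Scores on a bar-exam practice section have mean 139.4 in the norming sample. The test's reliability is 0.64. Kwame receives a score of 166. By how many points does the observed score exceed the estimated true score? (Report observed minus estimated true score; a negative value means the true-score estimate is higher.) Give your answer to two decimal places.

T̂ = ρX + (1 − ρ)μ
  = 0.64 × 166 + 0.36 × 139.4
  = 106.24 + 50.184
  = 156.4240
  ≈ 156.424
X − T̂ = 166 − 156.424 = 9.576 → 9.58

9.58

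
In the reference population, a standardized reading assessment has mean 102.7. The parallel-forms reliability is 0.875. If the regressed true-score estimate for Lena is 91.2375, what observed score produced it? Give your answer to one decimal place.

T̂ = ρX + (1 − ρ)μ  ⇒  X = (T̂ − (1 − ρ)μ) / ρ
X = (91.2375 − 0.125 × 102.7) / 0.875 = (91.2375 − 12.8375) / 0.875 = 78.4000 / 0.875 = 89.600

89.6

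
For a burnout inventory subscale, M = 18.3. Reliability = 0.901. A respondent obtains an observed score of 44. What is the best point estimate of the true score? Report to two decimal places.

41.46

T̂ = ρX + (1 − ρ)μ
  = 0.901 × 44 + 0.099 × 18.3
  = 39.644 + 1.8117
  = 41.456
  ≈ 41.46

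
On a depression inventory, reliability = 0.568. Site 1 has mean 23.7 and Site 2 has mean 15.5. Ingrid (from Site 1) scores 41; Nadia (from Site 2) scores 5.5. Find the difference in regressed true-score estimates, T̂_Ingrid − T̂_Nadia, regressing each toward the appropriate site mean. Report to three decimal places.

T̂_Ingrid = 0.568(41) + 0.432(23.7) = 33.52640
T̂_Nadia = 0.568(5.5) + 0.432(15.5) = 9.82000
Difference = 33.52640 − 9.82000 = 23.70640

23.706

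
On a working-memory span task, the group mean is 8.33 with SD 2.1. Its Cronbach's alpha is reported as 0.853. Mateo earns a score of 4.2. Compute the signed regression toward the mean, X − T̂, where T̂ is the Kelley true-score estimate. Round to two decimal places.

T̂ = 0.853(4.2) + 0.147(8.33) = 3.5826 + 1.22451 = 4.8071 → 4.807
X − T̂ = 4.2 − 4.807 = -0.607 → -0.61

-0.61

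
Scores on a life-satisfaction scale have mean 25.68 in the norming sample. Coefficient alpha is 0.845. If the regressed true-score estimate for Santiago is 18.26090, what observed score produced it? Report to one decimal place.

T̂ = ρX + (1 − ρ)μ  ⇒  X = (T̂ − (1 − ρ)μ) / ρ
X = (18.26090 − 0.155 × 25.68) / 0.845 = (18.26090 − 3.98040) / 0.845 = 14.28050 / 0.845 = 16.900

16.9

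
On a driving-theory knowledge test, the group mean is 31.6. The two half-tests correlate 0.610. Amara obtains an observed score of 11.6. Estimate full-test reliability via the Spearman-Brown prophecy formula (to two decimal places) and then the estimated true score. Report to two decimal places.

Spearman-Brown: ρ = 2r/(1 + r) = 2(0.610)/(1 + 0.610) = 1.2200/1.610 = 0.7578 → 0.76
T̂ = 0.76(11.6) + 0.24(31.6) = 8.816 + 7.584 = 16.400 → 16.40

16.40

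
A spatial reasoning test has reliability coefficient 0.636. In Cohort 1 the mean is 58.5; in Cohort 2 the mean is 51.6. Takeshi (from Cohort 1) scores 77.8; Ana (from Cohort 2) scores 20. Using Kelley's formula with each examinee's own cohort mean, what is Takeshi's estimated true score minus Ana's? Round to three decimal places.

39.272

T̂_Takeshi = 0.636(77.8) + 0.364(58.5) = 70.77480
T̂_Ana = 0.636(20) + 0.364(51.6) = 31.50240
Difference = 70.77480 − 31.50240 = 39.27240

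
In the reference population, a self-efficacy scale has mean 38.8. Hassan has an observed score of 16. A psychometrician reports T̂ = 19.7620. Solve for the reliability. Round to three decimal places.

0.835

T̂ = ρX + (1 − ρ)μ  ⇒  T̂ − μ = ρ(X − μ)
ρ = (T̂ − μ)/(X − μ) = (19.7620 − 38.8) / (16 − 38.8) = -19.0380 / -22.8 = 0.83500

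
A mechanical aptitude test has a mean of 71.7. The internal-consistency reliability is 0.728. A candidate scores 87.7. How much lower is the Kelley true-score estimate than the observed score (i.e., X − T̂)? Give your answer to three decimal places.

T̂ = 0.728(87.7) + 0.272(71.7) = 63.8456 + 19.5024 = 83.34800 → 83.3480
X − T̂ = 87.7 − 83.3480 = 4.3520 → 4.352

4.352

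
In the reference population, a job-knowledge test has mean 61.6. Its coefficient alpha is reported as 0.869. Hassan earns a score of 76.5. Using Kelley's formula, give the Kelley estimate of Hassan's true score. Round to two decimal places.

74.55

T̂ = ρX + (1 − ρ)μ
  = 0.869 × 76.5 + 0.131 × 61.6
  = 66.4785 + 8.0696
  = 74.548
  ≈ 74.55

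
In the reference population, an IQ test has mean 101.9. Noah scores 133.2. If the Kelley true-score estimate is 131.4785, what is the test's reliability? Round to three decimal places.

0.945

T̂ = ρX + (1 − ρ)μ  ⇒  T̂ − μ = ρ(X − μ)
ρ = (T̂ − μ)/(X − μ) = (131.4785 − 101.9) / (133.2 − 101.9) = 29.5785 / 31.3 = 0.94500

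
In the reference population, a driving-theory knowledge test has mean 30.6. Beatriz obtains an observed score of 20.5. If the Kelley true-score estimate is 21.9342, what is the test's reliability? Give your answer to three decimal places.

T̂ = ρX + (1 − ρ)μ  ⇒  T̂ − μ = ρ(X − μ)
ρ = (T̂ − μ)/(X − μ) = (21.9342 − 30.6) / (20.5 − 30.6) = -8.6658 / -10.1 = 0.85800

0.858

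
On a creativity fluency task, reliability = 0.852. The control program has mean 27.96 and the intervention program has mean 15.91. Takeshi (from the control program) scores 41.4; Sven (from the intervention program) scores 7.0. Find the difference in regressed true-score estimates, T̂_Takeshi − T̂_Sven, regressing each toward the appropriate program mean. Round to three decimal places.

31.092

T̂_Takeshi = 0.852(41.4) + 0.148(27.96) = 39.41088
T̂_Sven = 0.852(7.0) + 0.148(15.91) = 8.31868
Difference = 39.41088 − 8.31868 = 31.09220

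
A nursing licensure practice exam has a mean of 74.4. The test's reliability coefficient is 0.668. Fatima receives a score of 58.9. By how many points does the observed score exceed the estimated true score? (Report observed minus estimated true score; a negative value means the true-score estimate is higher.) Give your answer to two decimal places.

T̂ = ρX + (1 − ρ)μ
  = 0.668 × 58.9 + 0.332 × 74.4
  = 39.3452 + 24.7008
  = 64.0460
  ≈ 64.046
X − T̂ = 58.9 − 64.046 = -5.146 → -5.15

-5.15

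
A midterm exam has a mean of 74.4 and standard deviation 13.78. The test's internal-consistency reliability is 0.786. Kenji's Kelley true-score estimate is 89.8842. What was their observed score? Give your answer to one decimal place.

T̂ = ρX + (1 − ρ)μ  ⇒  X = (T̂ − (1 − ρ)μ) / ρ
X = (89.8842 − 0.214 × 74.4) / 0.786 = (89.8842 − 15.9216) / 0.786 = 73.9626 / 0.786 = 94.100

94.1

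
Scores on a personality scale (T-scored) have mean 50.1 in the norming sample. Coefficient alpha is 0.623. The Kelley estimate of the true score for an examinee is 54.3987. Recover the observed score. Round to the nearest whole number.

57

T̂ = ρX + (1 − ρ)μ  ⇒  X = (T̂ − (1 − ρ)μ) / ρ
X = (54.3987 − 0.377 × 50.1) / 0.623 = (54.3987 − 18.8877) / 0.623 = 35.5110 / 0.623 = 57.00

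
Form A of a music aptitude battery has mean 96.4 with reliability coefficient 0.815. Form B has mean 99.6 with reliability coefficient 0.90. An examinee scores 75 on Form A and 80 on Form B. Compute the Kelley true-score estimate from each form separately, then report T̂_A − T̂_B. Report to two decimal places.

T̂_A = 0.815(75) + 0.185(96.4) = 78.9590
T̂_B = 0.90(80) + 0.10(99.6) = 81.9600
T̂_A − T̂_B = -3.0010

-3.00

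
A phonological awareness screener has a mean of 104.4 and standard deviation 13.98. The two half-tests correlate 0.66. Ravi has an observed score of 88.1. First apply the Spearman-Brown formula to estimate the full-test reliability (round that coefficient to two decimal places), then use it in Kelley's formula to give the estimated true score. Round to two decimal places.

91.36

Spearman-Brown: ρ = 2r/(1 + r) = 2(0.66)/(1 + 0.66) = 1.320/1.66 = 0.7952 → 0.80
T̂ = ρX + (1 − ρ)μ
  = 0.80 × 88.1 + 0.20 × 104.4
  = 70.480 + 20.880
  = 91.360
  ≈ 91.36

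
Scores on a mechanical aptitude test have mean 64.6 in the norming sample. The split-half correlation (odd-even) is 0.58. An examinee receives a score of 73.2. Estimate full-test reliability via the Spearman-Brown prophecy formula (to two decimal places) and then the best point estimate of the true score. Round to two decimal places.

Spearman-Brown: ρ = 2r/(1 + r) = 2(0.58)/(1 + 0.58) = 1.160/1.58 = 0.7342 → 0.73
T̂ = ρX + (1 − ρ)μ
  = 0.73 × 73.2 + 0.27 × 64.6
  = 53.436 + 17.442
  = 70.878
  ≈ 70.88

70.88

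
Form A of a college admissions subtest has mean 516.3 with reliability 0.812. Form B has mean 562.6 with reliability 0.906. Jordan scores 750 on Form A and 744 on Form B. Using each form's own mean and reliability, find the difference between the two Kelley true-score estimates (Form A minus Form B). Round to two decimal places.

-20.88

T̂_A = 0.812(750) + 0.188(516.3) = 706.0644
T̂_B = 0.906(744) + 0.094(562.6) = 726.9484
T̂_A − T̂_B = -20.8840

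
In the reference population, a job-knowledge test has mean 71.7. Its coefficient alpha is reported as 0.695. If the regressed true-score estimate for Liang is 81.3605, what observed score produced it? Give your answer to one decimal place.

85.6

T̂ = ρX + (1 − ρ)μ  ⇒  X = (T̂ − (1 − ρ)μ) / ρ
X = (81.3605 − 0.305 × 71.7) / 0.695 = (81.3605 − 21.8685) / 0.695 = 59.4920 / 0.695 = 85.600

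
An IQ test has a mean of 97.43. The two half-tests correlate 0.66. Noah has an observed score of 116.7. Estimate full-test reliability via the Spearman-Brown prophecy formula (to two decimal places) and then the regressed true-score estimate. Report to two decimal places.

Spearman-Brown: ρ = 2r/(1 + r) = 2(0.66)/(1 + 0.66) = 1.320/1.66 = 0.7952 → 0.80
T̂ = ρX + (1 − ρ)μ
  = 0.80 × 116.7 + 0.20 × 97.43
  = 93.360 + 19.4860
  = 112.846
  ≈ 112.85

112.85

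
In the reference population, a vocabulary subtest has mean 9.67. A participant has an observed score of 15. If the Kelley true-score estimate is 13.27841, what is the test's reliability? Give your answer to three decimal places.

T̂ = ρX + (1 − ρ)μ  ⇒  T̂ − μ = ρ(X − μ)
ρ = (T̂ − μ)/(X − μ) = (13.27841 − 9.67) / (15 − 9.67) = 3.60841 / 5.33 = 0.67700

0.677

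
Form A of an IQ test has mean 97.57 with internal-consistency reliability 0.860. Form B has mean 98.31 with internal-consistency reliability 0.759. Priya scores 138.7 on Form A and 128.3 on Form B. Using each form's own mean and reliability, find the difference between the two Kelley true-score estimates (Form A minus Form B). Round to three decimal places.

T̂_A = 0.860(138.7) + 0.140(97.57) = 132.94180
T̂_B = 0.759(128.3) + 0.241(98.31) = 121.07241
T̂_A − T̂_B = 11.86939

11.869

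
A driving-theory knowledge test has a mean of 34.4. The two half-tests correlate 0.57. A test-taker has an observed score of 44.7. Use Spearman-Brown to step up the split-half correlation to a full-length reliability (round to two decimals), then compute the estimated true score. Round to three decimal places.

41.919

Spearman-Brown: ρ = 2r/(1 + r) = 2(0.57)/(1 + 0.57) = 1.140/1.57 = 0.7261 → 0.73
T̂ = 0.73(44.7) + 0.27(34.4) = 32.631 + 9.288 = 41.9190 → 41.919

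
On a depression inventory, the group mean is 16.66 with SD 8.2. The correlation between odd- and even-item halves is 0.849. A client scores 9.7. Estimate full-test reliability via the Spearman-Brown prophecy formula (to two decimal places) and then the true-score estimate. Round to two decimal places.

10.26

Spearman-Brown: ρ = 2r/(1 + r) = 2(0.849)/(1 + 0.849) = 1.6980/1.849 = 0.9183 → 0.92
T̂ = 0.92(9.7) + 0.08(16.66) = 8.924 + 1.3328 = 10.257 → 10.26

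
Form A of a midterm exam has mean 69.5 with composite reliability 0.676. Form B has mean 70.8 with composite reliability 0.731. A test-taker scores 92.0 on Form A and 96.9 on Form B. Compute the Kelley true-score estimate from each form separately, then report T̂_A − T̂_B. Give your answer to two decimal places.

T̂_A = 0.676(92.0) + 0.324(69.5) = 84.7100
T̂_B = 0.731(96.9) + 0.269(70.8) = 89.8791
T̂_A − T̂_B = -5.1691

-5.17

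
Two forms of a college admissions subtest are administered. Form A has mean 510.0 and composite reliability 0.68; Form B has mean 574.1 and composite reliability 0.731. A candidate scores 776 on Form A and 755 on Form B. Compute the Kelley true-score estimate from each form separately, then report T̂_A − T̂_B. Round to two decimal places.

-15.46

T̂_A = 0.68(776) + 0.32(510.0) = 690.8800
T̂_B = 0.731(755) + 0.269(574.1) = 706.3379
T̂_A − T̂_B = -15.4579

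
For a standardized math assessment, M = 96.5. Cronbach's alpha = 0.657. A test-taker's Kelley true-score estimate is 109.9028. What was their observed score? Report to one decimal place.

116.9

T̂ = ρX + (1 − ρ)μ  ⇒  X = (T̂ − (1 − ρ)μ) / ρ
X = (109.9028 − 0.343 × 96.5) / 0.657 = (109.9028 − 33.0995) / 0.657 = 76.8033 / 0.657 = 116.900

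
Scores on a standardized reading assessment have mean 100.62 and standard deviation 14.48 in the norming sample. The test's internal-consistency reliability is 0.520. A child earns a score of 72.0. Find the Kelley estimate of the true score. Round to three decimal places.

T̂ = 0.520(72.0) + 0.480(100.62) = 37.4400 + 48.29760 = 85.7376 → 85.738

85.738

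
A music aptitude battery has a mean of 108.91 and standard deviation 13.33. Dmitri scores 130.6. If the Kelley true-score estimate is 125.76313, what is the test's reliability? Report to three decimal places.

0.777

T̂ = ρX + (1 − ρ)μ  ⇒  T̂ − μ = ρ(X − μ)
ρ = (T̂ − μ)/(X − μ) = (125.76313 − 108.91) / (130.6 − 108.91) = 16.85313 / 21.69 = 0.77700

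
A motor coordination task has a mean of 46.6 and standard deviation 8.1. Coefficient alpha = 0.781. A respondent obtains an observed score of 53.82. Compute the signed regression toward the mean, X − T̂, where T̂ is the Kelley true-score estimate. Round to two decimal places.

T̂ = ρX + (1 − ρ)μ
  = 0.781 × 53.82 + 0.219 × 46.6
  = 42.03342 + 10.2054
  = 52.2388
  ≈ 52.239
X − T̂ = 53.82 − 52.239 = 1.581 → 1.58

1.58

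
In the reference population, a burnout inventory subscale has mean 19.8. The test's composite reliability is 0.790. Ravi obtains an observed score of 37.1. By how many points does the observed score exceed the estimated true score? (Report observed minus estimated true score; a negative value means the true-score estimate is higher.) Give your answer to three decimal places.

Kelley's formula gives T̂ = 0.790·37.1 + 0.210·19.8 = 29.3090 + 4.1580 = 33.46700.
X − T̂ = 37.1 − 33.4670 = 3.6330 → 3.633

3.633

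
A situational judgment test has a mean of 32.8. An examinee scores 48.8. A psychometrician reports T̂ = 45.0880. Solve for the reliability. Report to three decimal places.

T̂ = ρX + (1 − ρ)μ  ⇒  T̂ − μ = ρ(X − μ)
ρ = (T̂ − μ)/(X − μ) = (45.0880 − 32.8) / (48.8 − 32.8) = 12.2880 / 16.0 = 0.76800

0.768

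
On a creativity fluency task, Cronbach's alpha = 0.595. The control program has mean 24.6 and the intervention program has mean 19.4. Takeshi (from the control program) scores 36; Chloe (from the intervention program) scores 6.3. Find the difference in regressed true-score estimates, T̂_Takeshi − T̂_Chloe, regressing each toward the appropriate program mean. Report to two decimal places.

19.78

T̂_Takeshi = 0.595(36) + 0.405(24.6) = 31.3830
T̂_Chloe = 0.595(6.3) + 0.405(19.4) = 11.6055
Difference = 31.3830 − 11.6055 = 19.7775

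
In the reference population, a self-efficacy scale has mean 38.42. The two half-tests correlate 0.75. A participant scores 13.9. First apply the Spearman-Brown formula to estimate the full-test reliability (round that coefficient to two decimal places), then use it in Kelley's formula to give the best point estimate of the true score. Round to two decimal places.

17.33

Spearman-Brown: ρ = 2r/(1 + r) = 2(0.75)/(1 + 0.75) = 1.500/1.75 = 0.8571 → 0.86
Weight the observed score by reliability and the mean by (1 − reliability): T̂ = 0.86·13.9 + 0.14·38.42 = 11.954 + 5.3788 = 17.333.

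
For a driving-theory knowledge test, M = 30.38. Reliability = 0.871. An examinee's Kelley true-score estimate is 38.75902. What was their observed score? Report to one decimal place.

40.0

T̂ = ρX + (1 − ρ)μ  ⇒  X = (T̂ − (1 − ρ)μ) / ρ
X = (38.75902 − 0.129 × 30.38) / 0.871 = (38.75902 − 3.91902) / 0.871 = 34.84000 / 0.871 = 40.000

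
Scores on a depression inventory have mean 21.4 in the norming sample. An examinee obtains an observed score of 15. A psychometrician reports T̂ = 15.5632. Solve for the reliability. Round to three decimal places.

T̂ = ρX + (1 − ρ)μ  ⇒  T̂ − μ = ρ(X − μ)
ρ = (T̂ − μ)/(X − μ) = (15.5632 − 21.4) / (15 − 21.4) = -5.8368 / -6.4 = 0.91200

0.912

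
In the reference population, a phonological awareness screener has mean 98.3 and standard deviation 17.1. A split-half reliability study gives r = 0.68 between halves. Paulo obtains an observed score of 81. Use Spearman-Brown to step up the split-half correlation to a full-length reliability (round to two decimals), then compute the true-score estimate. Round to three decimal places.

Spearman-Brown: ρ = 2r/(1 + r) = 2(0.68)/(1 + 0.68) = 1.360/1.68 = 0.8095 → 0.81
T̂ = 0.81(81) + 0.19(98.3) = 65.61 + 18.677 = 84.2870 → 84.287

84.287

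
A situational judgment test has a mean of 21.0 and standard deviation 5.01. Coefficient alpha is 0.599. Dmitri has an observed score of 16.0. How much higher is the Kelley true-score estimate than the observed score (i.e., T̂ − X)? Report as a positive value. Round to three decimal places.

Regress the observed score toward the mean by the unreliability: T̂ = 0.599·16.0 + 0.401·21.0 = 9.5840 + 8.4210 = 18.00500.
T̂ − X = 18.0050 − 16.0 = 2.0050 → 2.005

2.005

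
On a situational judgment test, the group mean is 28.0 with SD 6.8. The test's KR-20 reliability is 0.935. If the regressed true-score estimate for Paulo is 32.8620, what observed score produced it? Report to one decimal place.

T̂ = ρX + (1 − ρ)μ  ⇒  X = (T̂ − (1 − ρ)μ) / ρ
X = (32.8620 − 0.065 × 28.0) / 0.935 = (32.8620 − 1.8200) / 0.935 = 31.0420 / 0.935 = 33.200

33.2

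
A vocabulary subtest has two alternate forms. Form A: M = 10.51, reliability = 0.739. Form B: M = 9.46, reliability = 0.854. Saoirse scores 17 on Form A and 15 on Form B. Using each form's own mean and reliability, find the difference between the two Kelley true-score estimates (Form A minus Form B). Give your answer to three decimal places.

1.115

T̂_A = 0.739(17) + 0.261(10.51) = 15.30611
T̂_B = 0.854(15) + 0.146(9.46) = 14.19116
T̂_A − T̂_B = 1.11495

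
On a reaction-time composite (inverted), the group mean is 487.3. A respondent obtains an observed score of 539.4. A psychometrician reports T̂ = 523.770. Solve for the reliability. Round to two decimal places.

T̂ = ρX + (1 − ρ)μ  ⇒  T̂ − μ = ρ(X − μ)
ρ = (T̂ − μ)/(X − μ) = (523.770 − 487.3) / (539.4 − 487.3) = 36.470 / 52.1 = 0.7000

0.70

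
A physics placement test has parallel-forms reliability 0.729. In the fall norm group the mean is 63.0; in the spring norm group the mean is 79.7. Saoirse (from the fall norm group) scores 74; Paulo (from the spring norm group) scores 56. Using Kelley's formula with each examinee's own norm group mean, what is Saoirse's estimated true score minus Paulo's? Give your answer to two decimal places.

T̂_Saoirse = 0.729(74) + 0.271(63.0) = 71.0190
T̂_Paulo = 0.729(56) + 0.271(79.7) = 62.4227
Difference = 71.0190 − 62.4227 = 8.5963

8.60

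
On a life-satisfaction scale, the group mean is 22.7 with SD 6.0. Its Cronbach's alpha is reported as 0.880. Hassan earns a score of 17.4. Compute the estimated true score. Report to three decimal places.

T̂ = 0.880(17.4) + 0.120(22.7) = 15.3120 + 2.7240 = 18.0360 → 18.036

18.036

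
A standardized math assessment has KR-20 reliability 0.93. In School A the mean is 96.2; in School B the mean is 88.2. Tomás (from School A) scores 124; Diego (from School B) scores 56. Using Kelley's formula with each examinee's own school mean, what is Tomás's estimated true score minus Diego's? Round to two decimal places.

T̂_Tomás = 0.93(124) + 0.07(96.2) = 122.0540
T̂_Diego = 0.93(56) + 0.07(88.2) = 58.2540
Difference = 122.0540 − 58.2540 = 63.8000

63.80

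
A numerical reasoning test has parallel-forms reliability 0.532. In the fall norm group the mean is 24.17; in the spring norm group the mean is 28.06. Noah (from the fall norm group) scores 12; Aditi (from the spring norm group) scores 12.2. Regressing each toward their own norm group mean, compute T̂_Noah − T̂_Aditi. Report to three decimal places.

-1.927

T̂_Noah = 0.532(12) + 0.468(24.17) = 17.69556
T̂_Aditi = 0.532(12.2) + 0.468(28.06) = 19.62248
Difference = 17.69556 − 19.62248 = -1.92692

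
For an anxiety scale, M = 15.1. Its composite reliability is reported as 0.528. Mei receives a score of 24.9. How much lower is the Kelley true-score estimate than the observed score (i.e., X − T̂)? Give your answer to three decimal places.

T̂ = 0.528(24.9) + 0.472(15.1) = 13.1472 + 7.1272 = 20.27440 → 20.2744
X − T̂ = 24.9 − 20.2744 = 4.6256 → 4.626

4.626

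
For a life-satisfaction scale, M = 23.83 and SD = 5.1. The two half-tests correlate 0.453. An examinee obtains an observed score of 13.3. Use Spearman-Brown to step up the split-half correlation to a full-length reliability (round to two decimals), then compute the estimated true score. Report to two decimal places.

Spearman-Brown: ρ = 2r/(1 + r) = 2(0.453)/(1 + 0.453) = 0.9060/1.453 = 0.6235 → 0.62
Regress the observed score toward the mean by the unreliability: T̂ = 0.62·13.3 + 0.38·23.83 = 8.246 + 9.0554 = 17.301.

17.30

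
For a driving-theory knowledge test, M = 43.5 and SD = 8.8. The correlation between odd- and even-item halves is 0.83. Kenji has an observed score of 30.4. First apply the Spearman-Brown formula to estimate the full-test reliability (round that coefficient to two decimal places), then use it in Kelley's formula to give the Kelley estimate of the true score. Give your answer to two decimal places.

Spearman-Brown: ρ = 2r/(1 + r) = 2(0.83)/(1 + 0.83) = 1.660/1.83 = 0.9071 → 0.91
Regress the observed score toward the mean by the unreliability: T̂ = 0.91·30.4 + 0.09·43.5 = 27.664 + 3.915 = 31.579.

31.58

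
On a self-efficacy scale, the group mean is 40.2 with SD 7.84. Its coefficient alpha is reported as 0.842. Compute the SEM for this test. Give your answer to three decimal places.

3.116

SEM = SD · √(1 − ρ) = 7.84 × √0.158 = 7.84 × 0.3975 = 3.1163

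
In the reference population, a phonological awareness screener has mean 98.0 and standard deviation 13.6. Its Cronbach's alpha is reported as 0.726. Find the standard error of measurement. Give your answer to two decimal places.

7.12

SEM = SD · √(1 − ρ) = 13.6 × √0.274 = 13.6 × 0.5235 = 7.119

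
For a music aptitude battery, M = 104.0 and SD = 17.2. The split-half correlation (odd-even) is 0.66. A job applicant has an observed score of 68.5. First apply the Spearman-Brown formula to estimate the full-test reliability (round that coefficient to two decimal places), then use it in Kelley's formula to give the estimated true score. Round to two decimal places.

75.60

Spearman-Brown: ρ = 2r/(1 + r) = 2(0.66)/(1 + 0.66) = 1.320/1.66 = 0.7952 → 0.80
T̂ = ρX + (1 − ρ)μ
  = 0.80 × 68.5 + 0.20 × 104.0
  = 54.800 + 20.800
  = 75.600
  ≈ 75.60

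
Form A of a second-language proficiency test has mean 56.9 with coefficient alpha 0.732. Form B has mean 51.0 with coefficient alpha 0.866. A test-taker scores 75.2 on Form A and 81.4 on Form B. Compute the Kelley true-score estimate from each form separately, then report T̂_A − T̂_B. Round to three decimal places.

-7.031

T̂_A = 0.732(75.2) + 0.268(56.9) = 70.29560
T̂_B = 0.866(81.4) + 0.134(51.0) = 77.32640
T̂_A − T̂_B = -7.03080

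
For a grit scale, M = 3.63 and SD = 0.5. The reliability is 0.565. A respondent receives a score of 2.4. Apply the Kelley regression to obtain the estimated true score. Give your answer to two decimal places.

2.94

Regress the observed score toward the mean by the unreliability: T̂ = 0.565·2.4 + 0.435·3.63 = 1.3560 + 1.57905 = 2.935.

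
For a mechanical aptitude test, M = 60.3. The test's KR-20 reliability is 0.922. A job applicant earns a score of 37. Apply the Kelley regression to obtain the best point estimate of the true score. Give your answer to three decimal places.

38.817

T̂ = ρX + (1 − ρ)μ
  = 0.922 × 37 + 0.078 × 60.3
  = 34.114 + 4.7034
  = 38.8174
  ≈ 38.817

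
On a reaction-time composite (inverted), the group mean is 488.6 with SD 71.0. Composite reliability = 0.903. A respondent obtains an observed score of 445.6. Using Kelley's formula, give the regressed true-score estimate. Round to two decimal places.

449.77

T̂ = 0.903(445.6) + 0.097(488.6) = 402.3768 + 47.3942 = 449.771 → 449.77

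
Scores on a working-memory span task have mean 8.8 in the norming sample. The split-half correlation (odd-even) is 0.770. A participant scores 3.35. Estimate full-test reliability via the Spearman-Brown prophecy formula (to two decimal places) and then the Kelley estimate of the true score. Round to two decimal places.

4.06

Spearman-Brown: ρ = 2r/(1 + r) = 2(0.770)/(1 + 0.770) = 1.5400/1.770 = 0.8701 → 0.87
Weight the observed score by reliability and the mean by (1 − reliability): T̂ = 0.87·3.35 + 0.13·8.8 = 2.9145 + 1.144 = 4.059.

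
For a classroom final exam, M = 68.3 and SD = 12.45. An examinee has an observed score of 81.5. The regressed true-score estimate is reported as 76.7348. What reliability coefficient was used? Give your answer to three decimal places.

0.639

T̂ = ρX + (1 − ρ)μ  ⇒  T̂ − μ = ρ(X − μ)
ρ = (T̂ − μ)/(X − μ) = (76.7348 − 68.3) / (81.5 − 68.3) = 8.4348 / 13.2 = 0.63900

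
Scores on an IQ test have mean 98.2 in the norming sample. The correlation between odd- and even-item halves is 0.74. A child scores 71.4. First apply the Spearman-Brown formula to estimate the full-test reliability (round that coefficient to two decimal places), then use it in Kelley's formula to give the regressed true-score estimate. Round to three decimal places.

Spearman-Brown: ρ = 2r/(1 + r) = 2(0.74)/(1 + 0.74) = 1.480/1.74 = 0.8506 → 0.85
Regress the observed score toward the mean by the unreliability: T̂ = 0.85·71.4 + 0.15·98.2 = 60.690 + 14.730 = 75.4200.

75.420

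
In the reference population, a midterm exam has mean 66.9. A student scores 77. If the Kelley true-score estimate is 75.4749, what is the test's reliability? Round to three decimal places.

0.849

T̂ = ρX + (1 − ρ)μ  ⇒  T̂ − μ = ρ(X − μ)
ρ = (T̂ − μ)/(X − μ) = (75.4749 − 66.9) / (77 − 66.9) = 8.5749 / 10.1 = 0.84900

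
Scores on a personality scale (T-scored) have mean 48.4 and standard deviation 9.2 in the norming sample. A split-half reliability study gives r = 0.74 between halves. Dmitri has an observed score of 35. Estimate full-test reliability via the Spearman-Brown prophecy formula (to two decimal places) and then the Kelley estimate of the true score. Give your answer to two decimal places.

37.01

Spearman-Brown: ρ = 2r/(1 + r) = 2(0.74)/(1 + 0.74) = 1.480/1.74 = 0.8506 → 0.85
Kelley's formula gives T̂ = 0.85·35 + 0.15·48.4 = 29.75 + 7.260 = 37.010.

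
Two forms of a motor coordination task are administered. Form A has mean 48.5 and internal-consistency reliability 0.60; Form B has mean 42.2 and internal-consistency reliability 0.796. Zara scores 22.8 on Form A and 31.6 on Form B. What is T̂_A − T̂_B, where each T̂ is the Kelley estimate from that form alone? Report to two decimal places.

T̂_A = 0.60(22.8) + 0.40(48.5) = 33.0800
T̂_B = 0.796(31.6) + 0.204(42.2) = 33.7624
T̂_A − T̂_B = -0.6824

-0.68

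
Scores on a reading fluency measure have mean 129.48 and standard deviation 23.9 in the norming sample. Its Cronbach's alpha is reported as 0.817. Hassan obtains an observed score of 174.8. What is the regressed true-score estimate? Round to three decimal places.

Weight the observed score by reliability and the mean by (1 − reliability): T̂ = 0.817·174.8 + 0.183·129.48 = 142.8116 + 23.69484 = 166.5064.

166.506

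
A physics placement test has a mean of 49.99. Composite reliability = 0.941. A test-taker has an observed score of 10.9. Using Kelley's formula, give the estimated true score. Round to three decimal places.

13.206

Kelley's formula gives T̂ = 0.941·10.9 + 0.059·49.99 = 10.2569 + 2.94941 = 13.2063.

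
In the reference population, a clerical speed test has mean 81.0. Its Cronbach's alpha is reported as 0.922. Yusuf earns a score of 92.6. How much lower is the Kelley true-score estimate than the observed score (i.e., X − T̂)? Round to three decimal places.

T̂ = 0.922(92.6) + 0.078(81.0) = 85.3772 + 6.3180 = 91.69520 → 91.6952
X − T̂ = 92.6 − 91.6952 = 0.9048 → 0.905

0.905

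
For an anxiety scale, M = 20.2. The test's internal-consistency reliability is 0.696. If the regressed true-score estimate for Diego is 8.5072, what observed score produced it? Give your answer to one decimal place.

T̂ = ρX + (1 − ρ)μ  ⇒  X = (T̂ − (1 − ρ)μ) / ρ
X = (8.5072 − 0.304 × 20.2) / 0.696 = (8.5072 − 6.1408) / 0.696 = 2.3664 / 0.696 = 3.400

3.4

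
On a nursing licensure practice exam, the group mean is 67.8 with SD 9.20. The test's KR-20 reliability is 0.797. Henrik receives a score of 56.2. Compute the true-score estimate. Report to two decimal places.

Kelley's formula gives T̂ = 0.797·56.2 + 0.203·67.8 = 44.7914 + 13.7634 = 58.555.

58.55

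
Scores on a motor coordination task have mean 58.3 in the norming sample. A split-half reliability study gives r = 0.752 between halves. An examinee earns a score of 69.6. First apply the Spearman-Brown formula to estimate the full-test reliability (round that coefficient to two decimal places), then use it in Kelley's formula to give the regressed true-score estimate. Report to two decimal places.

Spearman-Brown: ρ = 2r/(1 + r) = 2(0.752)/(1 + 0.752) = 1.5040/1.752 = 0.8584 → 0.86
T̂ = 0.86(69.6) + 0.14(58.3) = 59.856 + 8.162 = 68.018 → 68.02

68.02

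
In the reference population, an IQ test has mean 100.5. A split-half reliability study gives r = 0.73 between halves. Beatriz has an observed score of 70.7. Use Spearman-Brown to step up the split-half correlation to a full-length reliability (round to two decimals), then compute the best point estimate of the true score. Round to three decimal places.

75.468

Spearman-Brown: ρ = 2r/(1 + r) = 2(0.73)/(1 + 0.73) = 1.460/1.73 = 0.8439 → 0.84
T̂ = 0.84(70.7) + 0.16(100.5) = 59.388 + 16.080 = 75.4680 → 75.468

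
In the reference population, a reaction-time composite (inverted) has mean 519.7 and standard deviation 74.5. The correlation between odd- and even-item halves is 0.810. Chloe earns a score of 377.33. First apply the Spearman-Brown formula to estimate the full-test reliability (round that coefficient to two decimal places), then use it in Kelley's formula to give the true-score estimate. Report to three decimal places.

391.567

Spearman-Brown: ρ = 2r/(1 + r) = 2(0.810)/(1 + 0.810) = 1.6200/1.810 = 0.8950 → 0.90
Weight the observed score by reliability and the mean by (1 − reliability): T̂ = 0.90·377.33 + 0.10·519.7 = 339.5970 + 51.970 = 391.5670.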